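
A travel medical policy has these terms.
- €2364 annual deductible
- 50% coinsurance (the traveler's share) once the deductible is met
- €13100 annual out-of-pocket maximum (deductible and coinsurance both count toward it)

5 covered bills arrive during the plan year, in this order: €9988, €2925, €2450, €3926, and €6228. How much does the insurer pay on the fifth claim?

#1 (€9988): deductible takes €2364, €7624 remains; traveler's 50% is €3812. Cost to traveler: €6176. OOP to date €6176. Plan pays €9988 − €6176 = €3812.
#2 (€2925): 50% coinsurance on €2925 = €1462.50. Traveler pays €1462.50; OOP now €7638.50. Insurer: €2925 − €1462.50 = €1462.50.
#3 (€2450): deductible already satisfied, so traveler's share is 50% × €2450 = €1225. Traveler pays €1225; OOP now €8863.50. Insurer: €2450 − €1225 = €1225.
#4 (€3926): deductible already satisfied, so traveler's share is 50% × €3926 = €1963. Traveler pays €1963; OOP now €10826.50. Insurer: €3926 − €1963 = €1963.
#5 (€6228): 50% coinsurance on €6228 = €3114. OOP would hit €13940.50 > €13100, so the cap limits the traveler to €13100 − €10826.50 = €2273.50. Plan pays €6228 − €2273.50 = €3954.50.

€3954.50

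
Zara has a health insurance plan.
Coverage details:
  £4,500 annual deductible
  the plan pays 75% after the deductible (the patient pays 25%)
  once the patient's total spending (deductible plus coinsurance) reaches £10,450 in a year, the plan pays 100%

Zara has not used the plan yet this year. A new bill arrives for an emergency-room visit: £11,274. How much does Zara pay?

£6,193.50

Deductible not yet touched, so the first £4,500 of the bill goes to the deductible.
The remaining £6,774 (= £11,274 − £4,500) moves to coinsurance.
Coinsurance: £6,774 × 25% = £1,693.50.
That puts the patient's cost at £4,500 + £1,693.50 = £6,193.50 before any cap.
Cumulative spending £0 + £6,193.50 = £6,193.50 stays under the £10,450 maximum.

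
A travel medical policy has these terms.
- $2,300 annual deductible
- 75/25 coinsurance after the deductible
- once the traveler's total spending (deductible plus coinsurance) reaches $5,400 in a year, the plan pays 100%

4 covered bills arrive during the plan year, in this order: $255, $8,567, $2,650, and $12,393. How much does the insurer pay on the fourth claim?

Claim 1 — $255: entire amount goes to the deductible. Cost to traveler: $255. OOP to date $255. Plan pays $255 − $255 = $0.
Claim 2 — $8,567: $2,045 to deductible, leaving $6,522; traveler's 25% is $1,630.50. Cost to traveler: $3,675.50. OOP to date $3,930.50. Plan pays $8,567 − $3,675.50 = $4,891.50.
Claim 3 — $2,650: 25% coinsurance on $2,650 = $662.50. Traveler pays $662.50; OOP now $4,593. Insurer: $2,650 − $662.50 = $1,987.50.
Claim 4 — $12,393: deductible met; 25% of $12,393 = $3,098.25. Adding that to $4,593 gives $7,691.25, past the $5,400 cap; traveler pays only $5,400 − $4,593 = $807. Plan pays $12,393 − $807 = $11,586.

$11,586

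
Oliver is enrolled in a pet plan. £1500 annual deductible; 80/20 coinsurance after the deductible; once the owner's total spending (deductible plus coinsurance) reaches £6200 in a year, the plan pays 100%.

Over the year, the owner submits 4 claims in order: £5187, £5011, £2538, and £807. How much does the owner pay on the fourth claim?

Claim 1 (£5187): deductible takes £1500, £3687 remains; coinsurance £3687 × 20% = £737.40. Owner pays £2237.40; OOP now £2237.40.
Claim 2 (£5011): 20% coinsurance on £5011 = £1002.20. Owner pays £1002.20; OOP now £3239.60.
Claim 3 (£2538): deductible already satisfied, so owner's share is 20% × £2538 = £507.60. Cost to owner: £507.60. OOP to date £3747.20.
Claim 4 (£807): deductible met; 20% of £807 = £161.40. Owner owes £161.40 (running OOP £3908.60).

£161.40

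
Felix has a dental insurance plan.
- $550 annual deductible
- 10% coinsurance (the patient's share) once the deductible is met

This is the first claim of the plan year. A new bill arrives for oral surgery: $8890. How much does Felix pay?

$1384

The full $550 deductible is still open; $550 of this bill applies to it.
After the $550 deductible portion, $8890 − $550 = $8340 is subject to coinsurance.
Patient's 10% share of $8340 is $834.
That puts the patient's cost at $550 + $834 = $1384.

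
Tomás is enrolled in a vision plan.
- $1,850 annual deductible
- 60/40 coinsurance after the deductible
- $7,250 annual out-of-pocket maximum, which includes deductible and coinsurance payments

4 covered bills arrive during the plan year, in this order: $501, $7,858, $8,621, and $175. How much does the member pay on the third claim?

$2,796.40

Claim 1 — $501: fully absorbed by the deductible. Member owes $501 (running OOP $501).
Claim 2 — $7,858: $1,349 finishes the deductible; $6,509 goes to coinsurance; coinsurance $6,509 × 40% = $2,603.60. Cost to member: $3,952.60. OOP to date $4,453.60.
Claim 3 — $8,621: deductible met; 40% of $8,621 = $3,448.40. OOP would hit $7,902 > $7,250, so the cap limits the member to $7,250 − $4,453.60 = $2,796.40.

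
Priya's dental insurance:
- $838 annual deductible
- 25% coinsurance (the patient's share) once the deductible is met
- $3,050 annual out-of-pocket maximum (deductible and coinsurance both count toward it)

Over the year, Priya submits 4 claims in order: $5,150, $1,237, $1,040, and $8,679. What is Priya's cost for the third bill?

$260

Claim 1 ($5,150): deductible takes $838, $4,312 remains; coinsurance $4,312 × 25% = $1,078. Cost to patient: $1,916. OOP to date $1,916.
Claim 2 ($1,237): 25% coinsurance on $1,237 = $309.25. Cost to patient: $309.25. OOP to date $2,225.25.
Claim 3 ($1,040): deductible met; 25% of $1,040 = $260. Cost to patient: $260. OOP to date $2,485.25.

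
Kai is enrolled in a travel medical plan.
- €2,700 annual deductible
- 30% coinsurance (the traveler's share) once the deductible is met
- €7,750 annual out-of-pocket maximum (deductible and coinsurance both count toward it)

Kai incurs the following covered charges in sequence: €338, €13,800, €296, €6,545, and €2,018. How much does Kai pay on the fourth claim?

€1,529.80

Claim 1 — €338: fully absorbed by the deductible. Traveler owes €338 (running OOP €338).
Claim 2 — €13,800: €2,362 to deductible, leaving €11,438; coinsurance €11,438 × 30% = €3,431.40. Cost to traveler: €5,793.40. OOP to date €6,131.40.
Claim 3 — €296: deductible already satisfied, so traveler's share is 30% × €296 = €88.80. Traveler pays €88.80; OOP now €6,220.20.
Claim 4 — €6,545: deductible already satisfied, so traveler's share is 30% × €6,545 = €1,963.50. OOP would hit €8,183.70 > €7,750, so the cap limits the traveler to €7,750 − €6,220.20 = €1,529.80.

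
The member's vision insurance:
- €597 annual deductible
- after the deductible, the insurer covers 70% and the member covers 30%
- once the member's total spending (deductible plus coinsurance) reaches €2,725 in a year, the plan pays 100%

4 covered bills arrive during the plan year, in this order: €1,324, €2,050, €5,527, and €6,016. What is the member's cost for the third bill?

Bill 1, €1,324: deductible takes €597, €727 remains; 30% of €727 = €218.10. Member owes €815.10 (running OOP €815.10).
Bill 2, €2,050: 30% coinsurance on €2,050 = €615. Member pays €615; OOP now €1,430.10.
Bill 3, €5,527: deductible met; 30% of €5,527 = €1,658.10. OOP would hit €3,088.20 > €2,725, so the cap limits the member to €2,725 − €1,430.10 = €1,294.90.

€1,294.90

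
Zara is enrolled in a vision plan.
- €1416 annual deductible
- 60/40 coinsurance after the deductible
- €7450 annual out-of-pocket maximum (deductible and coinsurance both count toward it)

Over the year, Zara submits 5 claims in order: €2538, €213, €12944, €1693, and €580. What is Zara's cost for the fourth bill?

Claim 1 (€2538): €1416 to deductible, leaving €1122; member's 40% is €448.80. Cost to member: €1864.80. OOP to date €1864.80.
Claim 2 (€213): deductible met; 40% of €213 = €85.20. Member pays €85.20; OOP now €1950.
Claim 3 (€12944): deductible met; 40% of €12944 = €5177.60. Member pays €5177.60; OOP now €7127.60.
Claim 4 (€1693): 40% coinsurance on €1693 = €677.20. That would push OOP to €7804.80, over the €7450 cap, so member pays €7450 − €7127.60 = €322.40.

€322.40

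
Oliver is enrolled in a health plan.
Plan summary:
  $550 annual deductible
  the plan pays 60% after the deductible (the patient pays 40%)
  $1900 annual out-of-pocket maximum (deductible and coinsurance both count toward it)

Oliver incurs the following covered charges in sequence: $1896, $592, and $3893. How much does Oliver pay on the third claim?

#1 ($1896): deductible takes $550, $1346 remains; coinsurance $1346 × 40% = $538.40. Patient owes $1088.40 (running OOP $1088.40).
#2 ($592): deductible met; 40% of $592 = $236.80. Patient owes $236.80 (running OOP $1325.20).
#3 ($3893): deductible met; 40% of $3893 = $1557.20. Adding that to $1325.20 gives $2882.40, past the $1900 cap; patient pays only $1900 − $1325.20 = $574.80.

$574.80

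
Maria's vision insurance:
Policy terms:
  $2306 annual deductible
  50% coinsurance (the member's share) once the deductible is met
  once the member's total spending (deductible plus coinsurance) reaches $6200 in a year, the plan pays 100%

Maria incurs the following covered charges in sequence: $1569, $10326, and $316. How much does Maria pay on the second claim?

#1 ($1569): all of it applies to the deductible. Cost to member: $1569. OOP to date $1569.
#2 ($10326): $737 to deductible, leaving $9589; 50% of $9589 = $4794.50. Claim cost before the cap: $737 + $4794.50 = $5531.50. OOP would hit $7100.50 > $6200, so the cap limits the member to $6200 − $1569 = $4631.

$4631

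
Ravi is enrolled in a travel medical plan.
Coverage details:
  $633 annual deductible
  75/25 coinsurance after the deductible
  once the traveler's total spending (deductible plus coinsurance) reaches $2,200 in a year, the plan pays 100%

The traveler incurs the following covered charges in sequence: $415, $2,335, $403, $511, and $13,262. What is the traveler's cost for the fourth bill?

#1 ($415): entire amount goes to the deductible. Traveler pays $415; OOP now $415.
#2 ($2,335): $218 to deductible, leaving $2,117; coinsurance $2,117 × 25% = $529.25. Cost to traveler: $747.25. OOP to date $1,162.25.
#3 ($403): deductible already satisfied, so traveler's share is 25% × $403 = $100.75. Traveler pays $100.75; OOP now $1,263.
#4 ($511): deductible already satisfied, so traveler's share is 25% × $511 = $127.75. Traveler pays $127.75; OOP now $1,390.75.

$127.75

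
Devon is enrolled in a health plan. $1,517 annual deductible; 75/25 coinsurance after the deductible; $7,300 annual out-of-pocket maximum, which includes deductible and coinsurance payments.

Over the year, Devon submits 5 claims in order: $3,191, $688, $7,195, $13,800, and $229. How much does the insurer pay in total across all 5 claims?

Bill 1, $3,191: deductible takes $1,517, $1,674 remains; 25% of $1,674 = $418.50. Patient owes $1,935.50 (running OOP $1,935.50). Plan pays $3,191 − $1,935.50 = $1,255.50.
Bill 2, $688: 25% coinsurance on $688 = $172. Patient pays $172; OOP now $2,107.50. Insurer: $688 − $172 = $516.
Bill 3, $7,195: deductible met; 25% of $7,195 = $1,798.75. Patient owes $1,798.75 (running OOP $3,906.25). Insurer: $7,195 − $1,798.75 = $5,396.25.
Bill 4, $13,800: deductible met; 25% of $13,800 = $3,450. OOP would hit $7,356.25 > $7,300, so the cap limits the patient to $7,300 − $3,906.25 = $3,393.75. Insurer: $13,800 − $3,393.75 = $10,406.25.
Bill 5, $229: 25% coinsurance on $229 = $57.25. That would push OOP to $7,357.25, over the $7,300 cap, so patient pays $7,300 − $7,300 = $0. Plan pays $229 − $0 = $229.
Insurer total = bills − patient's total = $25,103 − $7,300 = $17,803.

$17,803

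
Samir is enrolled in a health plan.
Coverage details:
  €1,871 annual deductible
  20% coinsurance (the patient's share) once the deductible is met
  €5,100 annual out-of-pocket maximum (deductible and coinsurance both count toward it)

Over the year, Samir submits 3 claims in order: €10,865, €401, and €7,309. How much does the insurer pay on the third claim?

€5,959

Claim 1 (€10,865): deductible takes €1,871, €8,994 remains; 20% of €8,994 = €1,798.80. Patient pays €3,669.80; OOP now €3,669.80. Plan pays €10,865 − €3,669.80 = €7,195.20.
Claim 2 (€401): deductible met; 20% of €401 = €80.20. Patient pays €80.20; OOP now €3,750. Plan pays €401 − €80.20 = €320.80.
Claim 3 (€7,309): 20% coinsurance on €7,309 = €1,461.80. Adding that to €3,750 gives €5,211.80, past the €5,100 cap; patient pays only €5,100 − €3,750 = €1,350. Plan pays €7,309 − €1,350 = €5,959.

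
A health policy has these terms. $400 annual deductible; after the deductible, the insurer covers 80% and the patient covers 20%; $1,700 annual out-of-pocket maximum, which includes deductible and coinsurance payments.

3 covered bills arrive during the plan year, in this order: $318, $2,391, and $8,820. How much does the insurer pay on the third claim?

Claim 1 ($318): entire amount goes to the deductible. Cost to patient: $318. OOP to date $318. Plan pays $318 − $318 = $0.
Claim 2 ($2,391): $82 finishes the deductible; $2,309 goes to coinsurance; coinsurance $2,309 × 20% = $461.80. Patient owes $543.80 (running OOP $861.80). Insurer: $2,391 − $543.80 = $1,847.20.
Claim 3 ($8,820): deductible already satisfied, so patient's share is 20% × $8,820 = $1,764. That would push OOP to $2,625.80, over the $1,700 cap, so patient pays $1,700 − $861.80 = $838.20. Insurer: $8,820 − $838.20 = $7,981.80.

$7,981.80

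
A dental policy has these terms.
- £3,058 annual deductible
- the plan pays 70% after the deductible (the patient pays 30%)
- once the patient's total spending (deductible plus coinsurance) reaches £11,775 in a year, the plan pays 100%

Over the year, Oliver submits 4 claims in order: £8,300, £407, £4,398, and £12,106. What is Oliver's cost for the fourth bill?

Claim 1 (£8,300): £3,058 to deductible, leaving £5,242; patient's 30% is £1,572.60. Patient owes £4,630.60 (running OOP £4,630.60).
Claim 2 (£407): deductible met; 30% of £407 = £122.10. Patient pays £122.10; OOP now £4,752.70.
Claim 3 (£4,398): deductible met; 30% of £4,398 = £1,319.40. Patient pays £1,319.40; OOP now £6,072.10.
Claim 4 (£12,106): 30% coinsurance on £12,106 = £3,631.80. Cost to patient: £3,631.80. OOP to date £9,703.90.

£3,631.80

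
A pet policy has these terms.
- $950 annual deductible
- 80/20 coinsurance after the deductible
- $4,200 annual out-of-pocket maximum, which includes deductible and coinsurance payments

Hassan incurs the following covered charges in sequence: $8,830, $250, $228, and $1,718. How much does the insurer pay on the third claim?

$182.40

Bill 1, $8,830: $950 to deductible, leaving $7,880; owner's 20% is $1,576. Cost to owner: $2,526. OOP to date $2,526. Plan pays $8,830 − $2,526 = $6,304.
Bill 2, $250: deductible met; 20% of $250 = $50. Owner pays $50; OOP now $2,576. Plan pays $250 − $50 = $200.
Bill 3, $228: deductible already satisfied, so owner's share is 20% × $228 = $45.60. Owner owes $45.60 (running OOP $2,621.60). Insurer: $228 − $45.60 = $182.40.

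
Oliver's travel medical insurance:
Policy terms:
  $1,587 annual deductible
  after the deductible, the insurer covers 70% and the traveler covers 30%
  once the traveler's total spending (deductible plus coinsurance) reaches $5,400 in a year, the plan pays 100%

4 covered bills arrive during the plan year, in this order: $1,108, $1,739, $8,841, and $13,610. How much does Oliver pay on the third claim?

$2,652.30

#1 ($1,108): entire amount goes to the deductible. Traveler owes $1,108 (running OOP $1,108).
#2 ($1,739): deductible takes $479, $1,260 remains; 30% of $1,260 = $378. Traveler owes $857 (running OOP $1,965).
#3 ($8,841): 30% coinsurance on $8,841 = $2,652.30. Cost to traveler: $2,652.30. OOP to date $4,617.30.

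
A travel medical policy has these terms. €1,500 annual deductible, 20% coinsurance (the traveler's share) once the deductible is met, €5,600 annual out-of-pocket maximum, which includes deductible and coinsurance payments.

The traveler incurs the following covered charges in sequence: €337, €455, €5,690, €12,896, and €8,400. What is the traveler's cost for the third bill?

€1,704.40

Claim 1 — €337: fully absorbed by the deductible. Traveler pays €337; OOP now €337.
Claim 2 — €455: entire amount goes to the deductible. Traveler owes €455 (running OOP €792).
Claim 3 — €5,690: €708 finishes the deductible; €4,982 goes to coinsurance; 20% of €4,982 = €996.40. Traveler owes €1,704.40 (running OOP €2,496.40).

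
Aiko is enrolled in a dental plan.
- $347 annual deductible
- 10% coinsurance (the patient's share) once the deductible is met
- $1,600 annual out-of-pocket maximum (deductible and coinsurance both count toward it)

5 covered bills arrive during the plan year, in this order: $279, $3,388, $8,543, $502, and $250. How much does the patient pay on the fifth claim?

Claim 1 ($279): all of it applies to the deductible. Patient pays $279; OOP now $279.
Claim 2 ($3,388): $68 finishes the deductible; $3,320 goes to coinsurance; coinsurance $3,320 × 10% = $332. Patient pays $400; OOP now $679.
Claim 3 ($8,543): deductible already satisfied, so patient's share is 10% × $8,543 = $854.30. Patient owes $854.30 (running OOP $1,533.30).
Claim 4 ($502): deductible met; 10% of $502 = $50.20. Cost to patient: $50.20. OOP to date $1,583.50.
Claim 5 ($250): deductible met; 10% of $250 = $25. That would push OOP to $1,608.50, over the $1,600 cap, so patient pays $1,600 − $1,583.50 = $16.50.

$16.50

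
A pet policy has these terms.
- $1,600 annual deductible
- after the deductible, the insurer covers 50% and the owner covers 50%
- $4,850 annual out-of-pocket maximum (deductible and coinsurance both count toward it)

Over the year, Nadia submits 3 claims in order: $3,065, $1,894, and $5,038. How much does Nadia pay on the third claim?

#1 ($3,065): deductible takes $1,600, $1,465 remains; 50% of $1,465 = $732.50. Cost to owner: $2,332.50. OOP to date $2,332.50.
#2 ($1,894): 50% coinsurance on $1,894 = $947. Owner owes $947 (running OOP $3,279.50).
#3 ($5,038): deductible already satisfied, so owner's share is 50% × $5,038 = $2,519. Adding that to $3,279.50 gives $5,798.50, past the $4,850 cap; owner pays only $4,850 − $3,279.50 = $1,570.50.

$1,570.50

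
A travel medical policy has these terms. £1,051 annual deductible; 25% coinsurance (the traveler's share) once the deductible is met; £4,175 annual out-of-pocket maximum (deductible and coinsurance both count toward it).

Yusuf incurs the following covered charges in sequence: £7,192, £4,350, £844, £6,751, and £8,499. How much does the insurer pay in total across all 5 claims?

£23,461

Bill 1, £7,192: £1,051 to deductible, leaving £6,141; coinsurance £6,141 × 25% = £1,535.25. Traveler owes £2,586.25 (running OOP £2,586.25). Insurer: £7,192 − £2,586.25 = £4,605.75.
Bill 2, £4,350: deductible met; 25% of £4,350 = £1,087.50. Traveler pays £1,087.50; OOP now £3,673.75. Insurer: £4,350 − £1,087.50 = £3,262.50.
Bill 3, £844: deductible already satisfied, so traveler's share is 25% × £844 = £211. Traveler pays £211; OOP now £3,884.75. Plan pays £844 − £211 = £633.
Bill 4, £6,751: 25% coinsurance on £6,751 = £1,687.75. Adding that to £3,884.75 gives £5,572.50, past the £4,175 cap; traveler pays only £4,175 − £3,884.75 = £290.25. Insurer: £6,751 − £290.25 = £6,460.75.
Bill 5, £8,499: deductible met; 25% of £8,499 = £2,124.75. That would push OOP to £6,299.75, over the £4,175 cap, so traveler pays £4,175 − £4,175 = £0. Plan pays £8,499 − £0 = £8,499.
Insurer total = bills − traveler's total = £27,636 − £4,175 = £23,461.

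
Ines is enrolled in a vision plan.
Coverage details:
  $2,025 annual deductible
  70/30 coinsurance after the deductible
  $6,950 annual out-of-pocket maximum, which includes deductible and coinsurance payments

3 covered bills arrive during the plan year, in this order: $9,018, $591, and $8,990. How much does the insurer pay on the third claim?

Claim 1 — $9,018: $2,025 to deductible, leaving $6,993; coinsurance $6,993 × 30% = $2,097.90. Member owes $4,122.90 (running OOP $4,122.90). Insurer: $9,018 − $4,122.90 = $4,895.10.
Claim 2 — $591: deductible already satisfied, so member's share is 30% × $591 = $177.30. Member owes $177.30 (running OOP $4,300.20). Plan pays $591 − $177.30 = $413.70.
Claim 3 — $8,990: 30% coinsurance on $8,990 = $2,697. That would push OOP to $6,997.20, over the $6,950 cap, so member pays $6,950 − $4,300.20 = $2,649.80. Insurer: $8,990 − $2,649.80 = $6,340.20.

$6,340.20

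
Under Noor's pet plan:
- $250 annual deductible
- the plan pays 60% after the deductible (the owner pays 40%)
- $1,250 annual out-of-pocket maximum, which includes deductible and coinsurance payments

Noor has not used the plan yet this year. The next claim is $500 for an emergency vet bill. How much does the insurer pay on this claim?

The full $250 deductible is still open; $250 of this bill applies to it.
The remaining $250 (= $500 − $250) moves to coinsurance.
Coinsurance: $250 × 40% = $100.
So the owner owes $250 + $100 = $350 before any cap.
Total out-of-pocket so far would be $0 + $350 = $350, below the $1,250 cap — no reduction.
The insurer covers the remainder: $500 − $350 = $150.

$150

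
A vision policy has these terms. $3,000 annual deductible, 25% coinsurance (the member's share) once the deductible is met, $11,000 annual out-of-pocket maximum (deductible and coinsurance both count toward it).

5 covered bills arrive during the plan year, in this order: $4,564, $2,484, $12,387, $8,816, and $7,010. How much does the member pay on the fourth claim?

Bill 1, $4,564: $3,000 finishes the deductible; $1,564 goes to coinsurance; coinsurance $1,564 × 25% = $391. Member owes $3,391 (running OOP $3,391).
Bill 2, $2,484: deductible met; 25% of $2,484 = $621. Member pays $621; OOP now $4,012.
Bill 3, $12,387: deductible met; 25% of $12,387 = $3,096.75. Member owes $3,096.75 (running OOP $7,108.75).
Bill 4, $8,816: deductible met; 25% of $8,816 = $2,204. Cost to member: $2,204. OOP to date $9,312.75.

$2,204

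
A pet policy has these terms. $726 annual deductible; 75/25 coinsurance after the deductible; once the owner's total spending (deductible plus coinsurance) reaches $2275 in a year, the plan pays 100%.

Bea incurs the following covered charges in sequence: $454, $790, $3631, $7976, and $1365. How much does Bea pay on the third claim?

Claim 1 ($454): all of it applies to the deductible. Owner owes $454 (running OOP $454).
Claim 2 ($790): deductible takes $272, $518 remains; coinsurance $518 × 25% = $129.50. Cost to owner: $401.50. OOP to date $855.50.
Claim 3 ($3631): deductible met; 25% of $3631 = $907.75. Owner pays $907.75; OOP now $1763.25.

$907.75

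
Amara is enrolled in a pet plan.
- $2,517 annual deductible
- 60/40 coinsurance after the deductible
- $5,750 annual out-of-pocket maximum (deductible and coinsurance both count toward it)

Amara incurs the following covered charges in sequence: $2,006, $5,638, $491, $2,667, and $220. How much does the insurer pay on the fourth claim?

$1,681.20

Claim 1 — $2,006: entire amount goes to the deductible. Owner pays $2,006; OOP now $2,006. Plan pays $2,006 − $2,006 = $0.
Claim 2 — $5,638: $511 to deductible, leaving $5,127; coinsurance $5,127 × 40% = $2,050.80. Cost to owner: $2,561.80. OOP to date $4,567.80. Plan pays $5,638 − $2,561.80 = $3,076.20.
Claim 3 — $491: deductible met; 40% of $491 = $196.40. Owner owes $196.40 (running OOP $4,764.20). Insurer: $491 − $196.40 = $294.60.
Claim 4 — $2,667: 40% coinsurance on $2,667 = $1,066.80. OOP would hit $5,831 > $5,750, so the cap limits the owner to $5,750 − $4,764.20 = $985.80. Plan pays $2,667 − $985.80 = $1,681.20.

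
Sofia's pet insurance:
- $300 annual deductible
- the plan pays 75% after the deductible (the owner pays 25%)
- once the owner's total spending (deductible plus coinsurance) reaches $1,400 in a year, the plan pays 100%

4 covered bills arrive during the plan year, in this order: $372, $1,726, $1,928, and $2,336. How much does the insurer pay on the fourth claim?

$2,167.50

Claim 1 ($372): deductible takes $300, $72 remains; owner's 25% is $18. Owner pays $318; OOP now $318. Insurer: $372 − $318 = $54.
Claim 2 ($1,726): 25% coinsurance on $1,726 = $431.50. Owner pays $431.50; OOP now $749.50. Plan pays $1,726 − $431.50 = $1,294.50.
Claim 3 ($1,928): 25% coinsurance on $1,928 = $482. Cost to owner: $482. OOP to date $1,231.50. Plan pays $1,928 − $482 = $1,446.
Claim 4 ($2,336): deductible already satisfied, so owner's share is 25% × $2,336 = $584. That would push OOP to $1,815.50, over the $1,400 cap, so owner pays $1,400 − $1,231.50 = $168.50. Insurer: $2,336 − $168.50 = $2,167.50.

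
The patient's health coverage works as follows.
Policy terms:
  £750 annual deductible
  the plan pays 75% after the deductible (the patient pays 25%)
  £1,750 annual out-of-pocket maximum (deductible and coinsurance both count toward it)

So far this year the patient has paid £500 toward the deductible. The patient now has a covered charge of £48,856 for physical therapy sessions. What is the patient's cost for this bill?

£1,250

Remaining deductible: £750 − £500 = £250.
After the £250 deductible portion, £48,856 − £250 = £48,606 is subject to coinsurance.
Patient's 25% share of £48,606 is £12,151.50.
Patient responsibility before any cap: £250 + £12,151.50 = £12,401.50.
That would bring total out-of-pocket to £12,901.50, past the £1,750 cap. The patient is capped at £1,750 − £500 = £1,250 on this claim.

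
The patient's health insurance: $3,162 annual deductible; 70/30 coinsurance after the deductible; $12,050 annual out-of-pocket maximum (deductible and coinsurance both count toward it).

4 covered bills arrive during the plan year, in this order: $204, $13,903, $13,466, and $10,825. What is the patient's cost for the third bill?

Bill 1, $204: entire amount goes to the deductible. Cost to patient: $204. OOP to date $204.
Bill 2, $13,903: $2,958 to deductible, leaving $10,945; coinsurance $10,945 × 30% = $3,283.50. Patient owes $6,241.50 (running OOP $6,445.50).
Bill 3, $13,466: deductible already satisfied, so patient's share is 30% × $13,466 = $4,039.80. Patient pays $4,039.80; OOP now $10,485.30.

$4,039.80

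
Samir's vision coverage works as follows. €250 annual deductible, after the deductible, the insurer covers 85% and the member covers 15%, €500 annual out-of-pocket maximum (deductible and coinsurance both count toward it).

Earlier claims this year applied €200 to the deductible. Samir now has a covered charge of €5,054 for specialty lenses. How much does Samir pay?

€300

Remaining deductible: €250 − €200 = €50.
That leaves €5,054 − €50 = €5,004 for coinsurance.
Member's 15% share of €5,004 is €750.60.
Member responsibility before any cap: €50 + €750.60 = €800.60.
Year-to-date out-of-pocket would reach €200 + €800.60 = €1,000.60, above the €500 maximum, so the member pays only €500 − €200 = €300.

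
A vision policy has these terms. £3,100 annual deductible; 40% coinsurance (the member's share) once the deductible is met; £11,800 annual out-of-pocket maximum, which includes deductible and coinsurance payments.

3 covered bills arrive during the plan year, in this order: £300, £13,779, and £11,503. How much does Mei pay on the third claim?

Claim 1 (£300): entire amount goes to the deductible. Member owes £300 (running OOP £300).
Claim 2 (£13,779): deductible takes £2,800, £10,979 remains; coinsurance £10,979 × 40% = £4,391.60. Member pays £7,191.60; OOP now £7,491.60.
Claim 3 (£11,503): deductible already satisfied, so member's share is 40% × £11,503 = £4,601.20. That would push OOP to £12,092.80, over the £11,800 cap, so member pays £11,800 − £7,491.60 = £4,308.40.

£4,308.40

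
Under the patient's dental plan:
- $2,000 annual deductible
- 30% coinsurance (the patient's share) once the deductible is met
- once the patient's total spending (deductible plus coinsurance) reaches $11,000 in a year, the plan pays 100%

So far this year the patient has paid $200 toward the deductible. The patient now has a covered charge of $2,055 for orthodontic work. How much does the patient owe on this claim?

Deductible still to meet: $2,000 − $200 = $1,800.
That leaves $2,055 − $1,800 = $255 for coinsurance.
30% of $255 = $76.50 falls to the patient.
That puts the patient's cost at $1,800 + $76.50 = $1,876.50 before any cap.
Cumulative spending $200 + $1,876.50 = $2,076.50 stays under the $11,000 maximum.

$1,876.50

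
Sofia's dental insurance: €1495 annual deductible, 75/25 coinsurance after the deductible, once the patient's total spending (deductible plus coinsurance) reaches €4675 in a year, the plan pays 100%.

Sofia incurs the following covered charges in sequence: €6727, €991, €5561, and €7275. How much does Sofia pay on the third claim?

#1 (€6727): €1495 to deductible, leaving €5232; 25% of €5232 = €1308. Patient owes €2803 (running OOP €2803).
#2 (€991): deductible already satisfied, so patient's share is 25% × €991 = €247.75. Patient pays €247.75; OOP now €3050.75.
#3 (€5561): deductible already satisfied, so patient's share is 25% × €5561 = €1390.25. Patient owes €1390.25 (running OOP €4441).

€1390.25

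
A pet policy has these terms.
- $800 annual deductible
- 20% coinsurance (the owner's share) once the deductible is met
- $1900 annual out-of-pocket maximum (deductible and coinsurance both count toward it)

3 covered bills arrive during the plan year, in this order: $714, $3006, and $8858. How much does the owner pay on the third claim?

$516

Claim 1 — $714: all of it applies to the deductible. Cost to owner: $714. OOP to date $714.
Claim 2 — $3006: $86 to deductible, leaving $2920; owner's 20% is $584. Owner owes $670 (running OOP $1384).
Claim 3 — $8858: 20% coinsurance on $8858 = $1771.60. Adding that to $1384 gives $3155.60, past the $1900 cap; owner pays only $1900 − $1384 = $516.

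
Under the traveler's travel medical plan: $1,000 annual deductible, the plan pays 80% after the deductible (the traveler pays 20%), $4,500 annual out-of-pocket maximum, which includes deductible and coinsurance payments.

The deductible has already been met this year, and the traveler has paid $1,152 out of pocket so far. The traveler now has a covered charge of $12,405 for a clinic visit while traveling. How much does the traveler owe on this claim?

With the deductible met, the entire $12,405 is subject to coinsurance.
Traveler's 20% share of $12,405 is $2,481.
Total out-of-pocket so far would be $1,152 + $2,481 = $3,633, below the $4,500 cap — no reduction.

$2,481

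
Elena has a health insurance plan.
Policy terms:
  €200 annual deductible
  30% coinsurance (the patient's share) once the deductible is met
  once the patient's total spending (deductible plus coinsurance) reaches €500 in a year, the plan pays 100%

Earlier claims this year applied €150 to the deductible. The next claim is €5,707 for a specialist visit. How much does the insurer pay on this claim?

€5,357

Remaining deductible: €200 − €150 = €50.
After the €50 deductible portion, €5,707 − €50 = €5,657 is subject to coinsurance.
30% of €5,657 = €1,697.10 falls to the patient.
So the patient owes €50 + €1,697.10 = €1,747.10 before any cap.
Adding €1,747.10 to the €150 already spent would give €1,897.10, which exceeds the €500 cap; the patient pays just €500 − €150 = €350.
Insurer pays the balance: €5,707 − €350 = €5,357.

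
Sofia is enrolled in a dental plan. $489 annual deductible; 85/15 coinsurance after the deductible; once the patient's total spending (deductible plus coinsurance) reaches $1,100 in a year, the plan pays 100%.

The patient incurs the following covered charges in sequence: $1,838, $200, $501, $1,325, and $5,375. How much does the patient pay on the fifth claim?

Claim 1 ($1,838): $489 to deductible, leaving $1,349; patient's 15% is $202.35. Patient pays $691.35; OOP now $691.35.
Claim 2 ($200): deductible met; 15% of $200 = $30. Cost to patient: $30. OOP to date $721.35.
Claim 3 ($501): deductible already satisfied, so patient's share is 15% × $501 = $75.15. Cost to patient: $75.15. OOP to date $796.50.
Claim 4 ($1,325): 15% coinsurance on $1,325 = $198.75. Patient owes $198.75 (running OOP $995.25).
Claim 5 ($5,375): 15% coinsurance on $5,375 = $806.25. That would push OOP to $1,801.50, over the $1,100 cap, so patient pays $1,100 − $995.25 = $104.75.

$104.75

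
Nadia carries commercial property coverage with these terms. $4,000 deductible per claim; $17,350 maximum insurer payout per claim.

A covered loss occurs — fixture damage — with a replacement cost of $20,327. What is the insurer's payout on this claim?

$16,327

Less the $4,000 deductible: $20,327 − $4,000 = $16,327.
That's under the $17,350 cap, so the insurer reimburses the full $16,327.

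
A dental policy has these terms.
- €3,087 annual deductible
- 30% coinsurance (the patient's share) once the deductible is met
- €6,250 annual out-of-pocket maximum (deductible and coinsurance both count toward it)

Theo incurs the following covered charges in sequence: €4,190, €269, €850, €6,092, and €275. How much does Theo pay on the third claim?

Claim 1 — €4,190: deductible takes €3,087, €1,103 remains; patient's 30% is €330.90. Patient owes €3,417.90 (running OOP €3,417.90).
Claim 2 — €269: 30% coinsurance on €269 = €80.70. Patient pays €80.70; OOP now €3,498.60.
Claim 3 — €850: deductible already satisfied, so patient's share is 30% × €850 = €255. Patient owes €255 (running OOP €3,753.60).

€255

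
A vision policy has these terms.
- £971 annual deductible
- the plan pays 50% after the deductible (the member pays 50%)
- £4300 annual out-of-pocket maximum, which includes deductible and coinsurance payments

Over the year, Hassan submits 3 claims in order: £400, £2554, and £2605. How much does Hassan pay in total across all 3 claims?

Claim 1 (£400): fully absorbed by the deductible. Member pays £400; OOP now £400.
Claim 2 (£2554): £571 finishes the deductible; £1983 goes to coinsurance; 50% of £1983 = £991.50. Member owes £1562.50 (running OOP £1962.50).
Claim 3 (£2605): 50% coinsurance on £2605 = £1302.50. Cost to member: £1302.50. OOP to date £3265.
Total paid by the member: £400 + £1562.50 + £1302.50 = £3265.

£3265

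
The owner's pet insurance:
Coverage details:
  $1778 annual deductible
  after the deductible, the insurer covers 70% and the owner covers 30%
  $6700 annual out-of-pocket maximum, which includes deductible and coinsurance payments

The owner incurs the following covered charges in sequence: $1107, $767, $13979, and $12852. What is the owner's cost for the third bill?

Claim 1 ($1107): entire amount goes to the deductible. Owner pays $1107; OOP now $1107.
Claim 2 ($767): deductible takes $671, $96 remains; owner's 30% is $28.80. Owner pays $699.80; OOP now $1806.80.
Claim 3 ($13979): deductible already satisfied, so owner's share is 30% × $13979 = $4193.70. Cost to owner: $4193.70. OOP to date $6000.50.

$4193.70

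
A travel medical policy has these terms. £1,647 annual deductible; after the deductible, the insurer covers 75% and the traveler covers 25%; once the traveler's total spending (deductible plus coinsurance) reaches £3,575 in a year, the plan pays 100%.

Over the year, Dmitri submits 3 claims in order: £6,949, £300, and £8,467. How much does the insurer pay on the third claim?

Bill 1, £6,949: £1,647 finishes the deductible; £5,302 goes to coinsurance; coinsurance £5,302 × 25% = £1,325.50. Traveler pays £2,972.50; OOP now £2,972.50. Insurer: £6,949 − £2,972.50 = £3,976.50.
Bill 2, £300: deductible already satisfied, so traveler's share is 25% × £300 = £75. Cost to traveler: £75. OOP to date £3,047.50. Plan pays £300 − £75 = £225.
Bill 3, £8,467: deductible already satisfied, so traveler's share is 25% × £8,467 = £2,116.75. That would push OOP to £5,164.25, over the £3,575 cap, so traveler pays £3,575 − £3,047.50 = £527.50. Plan pays £8,467 − £527.50 = £7,939.50.

£7,939.50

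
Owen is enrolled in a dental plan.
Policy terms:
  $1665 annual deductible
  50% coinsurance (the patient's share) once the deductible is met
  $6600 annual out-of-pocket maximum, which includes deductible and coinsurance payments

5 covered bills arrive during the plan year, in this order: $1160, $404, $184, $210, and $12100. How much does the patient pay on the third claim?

Bill 1, $1160: all of it applies to the deductible. Patient owes $1160 (running OOP $1160).
Bill 2, $404: fully absorbed by the deductible. Cost to patient: $404. OOP to date $1564.
Bill 3, $184: $101 finishes the deductible; $83 goes to coinsurance; 50% of $83 = $41.50. Patient pays $142.50; OOP now $1706.50.

$142.50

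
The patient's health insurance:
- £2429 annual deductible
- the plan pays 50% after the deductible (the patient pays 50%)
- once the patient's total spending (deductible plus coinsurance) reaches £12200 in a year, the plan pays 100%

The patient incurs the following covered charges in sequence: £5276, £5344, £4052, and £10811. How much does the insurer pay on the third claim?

£2026

Claim 1 — £5276: £2429 to deductible, leaving £2847; coinsurance £2847 × 50% = £1423.50. Patient owes £3852.50 (running OOP £3852.50). Plan pays £5276 − £3852.50 = £1423.50.
Claim 2 — £5344: deductible already satisfied, so patient's share is 50% × £5344 = £2672. Patient owes £2672 (running OOP £6524.50). Plan pays £5344 − £2672 = £2672.
Claim 3 — £4052: 50% coinsurance on £4052 = £2026. Patient pays £2026; OOP now £8550.50. Plan pays £4052 − £2026 = £2026.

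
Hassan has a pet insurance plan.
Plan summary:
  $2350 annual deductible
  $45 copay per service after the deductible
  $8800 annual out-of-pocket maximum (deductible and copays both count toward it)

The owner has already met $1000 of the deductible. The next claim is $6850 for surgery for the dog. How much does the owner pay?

$1395

Remaining deductible: $2350 − $1000 = $1350.
The remaining $5500 (= $6850 − $1350) moves to the copay.
Copay on this service: $45.
So the owner owes $1350 + $45 = $1395 before any cap.
Year-to-date out-of-pocket becomes $1000 + $1395 = $2395, still under the $8800 maximum, so no cap applies.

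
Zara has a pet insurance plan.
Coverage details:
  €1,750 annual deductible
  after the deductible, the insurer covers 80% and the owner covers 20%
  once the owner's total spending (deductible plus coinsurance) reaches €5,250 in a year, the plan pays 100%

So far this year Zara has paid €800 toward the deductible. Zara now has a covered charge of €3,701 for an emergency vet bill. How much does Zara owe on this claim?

Deductible still to meet: €1,750 − €800 = €950.
After the €950 deductible portion, €3,701 − €950 = €2,751 is subject to coinsurance.
20% of €2,751 = €550.20 falls to the owner.
Owner responsibility before any cap: €950 + €550.20 = €1,500.20.
Cumulative spending €800 + €1,500.20 = €2,300.20 stays under the €5,250 maximum.

€1,500.20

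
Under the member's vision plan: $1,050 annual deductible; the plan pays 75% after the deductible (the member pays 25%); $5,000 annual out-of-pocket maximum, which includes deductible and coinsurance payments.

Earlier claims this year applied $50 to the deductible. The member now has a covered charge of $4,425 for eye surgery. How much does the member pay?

$1,856.25

Remaining deductible: $1,050 − $50 = $1,000.
That leaves $4,425 − $1,000 = $3,425 for coinsurance.
25% of $3,425 = $856.25 falls to the member.
That puts the member's cost at $1,000 + $856.25 = $1,856.25 before any cap.
Total out-of-pocket so far would be $50 + $1,856.25 = $1,906.25, below the $5,000 cap — no reduction.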